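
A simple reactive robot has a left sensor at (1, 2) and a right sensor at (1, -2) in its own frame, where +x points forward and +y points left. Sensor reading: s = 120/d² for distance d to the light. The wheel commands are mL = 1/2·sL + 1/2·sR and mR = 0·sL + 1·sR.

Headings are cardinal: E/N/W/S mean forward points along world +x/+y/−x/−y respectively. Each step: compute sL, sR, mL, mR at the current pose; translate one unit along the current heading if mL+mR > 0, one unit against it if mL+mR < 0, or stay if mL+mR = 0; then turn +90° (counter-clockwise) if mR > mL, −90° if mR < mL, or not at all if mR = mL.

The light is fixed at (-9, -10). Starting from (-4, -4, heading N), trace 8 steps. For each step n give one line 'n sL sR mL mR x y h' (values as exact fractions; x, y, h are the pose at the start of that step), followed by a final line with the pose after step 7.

n=0: pose=(-4,-4,N); sL=60/29, sR=60/49; mL=2340/1421, mR=60/49; mL+mR=4080/1421 → advance +1; mR−mL=-600/1421 → turn -1·90°
n=1: pose=(-4,-3,E); sL=40/39, sR=120/61; mL=3560/2379, mR=120/61; mL+mR=8240/2379 → advance +1; mR−mL=1120/2379 → turn +1·90°
n=2: pose=(-3,-3,N); sL=3/2, sR=15/16; mL=39/32, mR=15/16; mL+mR=69/32 → advance +1; mR−mL=-9/32 → turn -1·90°
n=3: pose=(-3,-2,E); sL=120/149, sR=24/17; mL=2808/2533, mR=24/17; mL+mR=6384/2533 → advance +1; mR−mL=768/2533 → turn +1·90°
n=4: pose=(-2,-2,N); sL=60/53, sR=20/27; mL=1340/1431, mR=20/27; mL+mR=800/477 → advance +1; mR−mL=-280/1431 → turn -1·90°
n=5: pose=(-2,-1,E); sL=24/37, sR=120/113; mL=3576/4181, mR=120/113; mL+mR=8016/4181 → advance +1; mR−mL=864/4181 → turn +1·90°
n=6: pose=(-1,-1,N); sL=15/17, sR=3/5; mL=63/85, mR=3/5; mL+mR=114/85 → advance +1; mR−mL=-12/85 → turn -1·90°
n=7: pose=(-1,0,E); sL=8/15, sR=24/29; mL=296/435, mR=24/29; mL+mR=656/435 → advance +1; mR−mL=64/435 → turn +1·90°

0 60/29 60/49 2340/1421 60/49 -4 -4 N
1 40/39 120/61 3560/2379 120/61 -4 -3 E
2 3/2 15/16 39/32 15/16 -3 -3 N
3 120/149 24/17 2808/2533 24/17 -3 -2 E
4 60/53 20/27 1340/1431 20/27 -2 -2 N
5 24/37 120/113 3576/4181 120/113 -2 -1 E
6 15/17 3/5 63/85 3/5 -1 -1 N
7 8/15 24/29 296/435 24/29 -1 0 E
final 0 0 N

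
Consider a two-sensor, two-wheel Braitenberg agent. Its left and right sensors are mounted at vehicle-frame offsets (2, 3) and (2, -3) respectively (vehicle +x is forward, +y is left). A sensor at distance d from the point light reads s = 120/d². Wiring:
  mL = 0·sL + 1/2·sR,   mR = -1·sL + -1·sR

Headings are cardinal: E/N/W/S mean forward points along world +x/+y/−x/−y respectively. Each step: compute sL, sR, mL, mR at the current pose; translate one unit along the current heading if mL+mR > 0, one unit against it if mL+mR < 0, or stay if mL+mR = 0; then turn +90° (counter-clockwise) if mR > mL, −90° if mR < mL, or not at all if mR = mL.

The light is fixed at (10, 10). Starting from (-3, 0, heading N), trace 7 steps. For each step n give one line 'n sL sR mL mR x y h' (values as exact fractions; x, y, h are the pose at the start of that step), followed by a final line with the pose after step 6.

n=0: pose=(-3,0,N); sL=3/8, sR=30/41; mL=15/41, mR=-363/328; mL+mR=-243/328 → advance -1; mR−mL=-483/328 → turn -1·90°
n=1: pose=(-3,-1,E); sL=24/37, sR=120/317; mL=60/317, mR=-12048/11729; mL+mR=-9828/11729 → advance -1; mR−mL=-14268/11729 → turn -1·90°
n=2: pose=(-4,-1,S); sL=12/29, sR=60/229; mL=30/229, mR=-4488/6641; mL+mR=-3618/6641 → advance -1; mR−mL=-5358/6641 → turn -1·90°
n=3: pose=(-4,0,W); sL=24/85, sR=24/61; mL=12/61, mR=-3504/5185; mL+mR=-2484/5185 → advance -1; mR−mL=-4524/5185 → turn -1·90°
n=4: pose=(-3,0,N); sL=3/8, sR=30/41; mL=15/41, mR=-363/328; mL+mR=-243/328 → advance -1; mR−mL=-483/328 → turn -1·90°
n=5: pose=(-3,-1,E); sL=24/37, sR=120/317; mL=60/317, mR=-12048/11729; mL+mR=-9828/11729 → advance -1; mR−mL=-14268/11729 → turn -1·90°
n=6: pose=(-4,-1,S); sL=12/29, sR=60/229; mL=30/229, mR=-4488/6641; mL+mR=-3618/6641 → advance -1; mR−mL=-5358/6641 → turn -1·90°

0 3/8 30/41 15/41 -363/328 -3 0 N
1 24/37 120/317 60/317 -12048/11729 -3 -1 E
2 12/29 60/229 30/229 -4488/6641 -4 -1 S
3 24/85 24/61 12/61 -3504/5185 -4 0 W
4 3/8 30/41 15/41 -363/328 -3 0 N
5 24/37 120/317 60/317 -12048/11729 -3 -1 E
6 12/29 60/229 30/229 -4488/6641 -4 -1 S
final -4 0 W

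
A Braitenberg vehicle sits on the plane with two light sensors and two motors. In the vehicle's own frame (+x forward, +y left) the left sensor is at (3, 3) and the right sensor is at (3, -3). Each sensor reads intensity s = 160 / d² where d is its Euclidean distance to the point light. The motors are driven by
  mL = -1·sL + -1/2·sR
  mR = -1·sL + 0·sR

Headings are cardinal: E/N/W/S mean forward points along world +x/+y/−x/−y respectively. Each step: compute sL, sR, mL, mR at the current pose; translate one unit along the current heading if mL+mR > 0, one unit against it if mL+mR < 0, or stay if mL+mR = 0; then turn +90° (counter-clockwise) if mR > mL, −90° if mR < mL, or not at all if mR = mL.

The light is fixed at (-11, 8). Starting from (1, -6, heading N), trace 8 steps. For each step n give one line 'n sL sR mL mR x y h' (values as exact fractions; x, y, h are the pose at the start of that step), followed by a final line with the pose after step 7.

0 80/101 80/173 -17880/17473 -80/101 1 -6 N
1 32/81 32/45 -304/405 -32/81 1 -7 W
2 8/29 20/53 -714/1537 -8/29 2 -7 S
3 160/377 32/109 -23472/41093 -160/377 2 -6 E
4 80/101 80/173 -17880/17473 -80/101 1 -6 N
5 32/81 32/45 -304/405 -32/81 1 -7 W
6 8/29 20/53 -714/1537 -8/29 2 -7 S
7 160/377 32/109 -23472/41093 -160/377 2 -6 E
final 1 -6 N

n=0: pose=(1,-6,N); sL=80/101, sR=80/173; mL=-17880/17473, mR=-80/101; mL+mR=-31720/17473 → advance -1; mR−mL=40/173 → turn +1·90°
n=1: pose=(1,-7,W); sL=32/81, sR=32/45; mL=-304/405, mR=-32/81; mL+mR=-464/405 → advance -1; mR−mL=16/45 → turn +1·90°
n=2: pose=(2,-7,S); sL=8/29, sR=20/53; mL=-714/1537, mR=-8/29; mL+mR=-1138/1537 → advance -1; mR−mL=10/53 → turn +1·90°
n=3: pose=(2,-6,E); sL=160/377, sR=32/109; mL=-23472/41093, mR=-160/377; mL+mR=-40912/41093 → advance -1; mR−mL=16/109 → turn +1·90°
n=4: pose=(1,-6,N); sL=80/101, sR=80/173; mL=-17880/17473, mR=-80/101; mL+mR=-31720/17473 → advance -1; mR−mL=40/173 → turn +1·90°
n=5: pose=(1,-7,W); sL=32/81, sR=32/45; mL=-304/405, mR=-32/81; mL+mR=-464/405 → advance -1; mR−mL=16/45 → turn +1·90°
n=6: pose=(2,-7,S); sL=8/29, sR=20/53; mL=-714/1537, mR=-8/29; mL+mR=-1138/1537 → advance -1; mR−mL=10/53 → turn +1·90°
n=7: pose=(2,-6,E); sL=160/377, sR=32/109; mL=-23472/41093, mR=-160/377; mL+mR=-40912/41093 → advance -1; mR−mL=16/109 → turn +1·90°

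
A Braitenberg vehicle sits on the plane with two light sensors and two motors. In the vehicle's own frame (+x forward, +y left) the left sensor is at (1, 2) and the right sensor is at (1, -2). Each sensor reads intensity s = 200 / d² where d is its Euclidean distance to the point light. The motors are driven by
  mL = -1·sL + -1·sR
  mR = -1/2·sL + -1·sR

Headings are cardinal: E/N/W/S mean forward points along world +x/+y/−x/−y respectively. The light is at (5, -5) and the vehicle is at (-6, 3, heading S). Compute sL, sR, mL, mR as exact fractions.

20/13 100/109 -3480/1417 -2390/1417

left sensor world pos  = (-4, 2); dL² = 130
right sensor world pos = (-8, 2); dR² = 218
sL = 200/130 = 20/13
sR = 200/218 = 100/109
mL = -1·sL + -1·sR = -3480/1417
mR = -1/2·sL + -1·sR = -2390/1417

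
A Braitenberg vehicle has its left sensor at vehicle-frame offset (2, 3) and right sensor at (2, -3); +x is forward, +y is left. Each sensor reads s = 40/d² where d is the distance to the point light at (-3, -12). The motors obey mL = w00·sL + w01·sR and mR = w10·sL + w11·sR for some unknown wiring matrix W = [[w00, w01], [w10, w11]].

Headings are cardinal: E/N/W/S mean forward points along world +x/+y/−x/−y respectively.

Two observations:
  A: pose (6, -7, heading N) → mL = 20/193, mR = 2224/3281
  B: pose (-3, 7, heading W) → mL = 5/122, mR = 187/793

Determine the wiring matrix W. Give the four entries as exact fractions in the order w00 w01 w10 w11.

0 1/2 1 1

obs A: pose=(6,-7,N) → sL=8/17, sR=40/193, mL=20/193, mR=2224/3281
obs B: pose=(-3,7,W) → sL=2/13, sR=5/61, mL=5/122, mR=187/793
sensor matrix S = [[8/17, 40/193], [2/13, 5/61]]; det S = 17400/2601833
solve [mL_A; mL_B] = S·[w00; w01] and [mR_A; mR_B] = S·[w10; w11]:
  w00 = 0, w01 = 1/2, w10 = 1, w11 = 1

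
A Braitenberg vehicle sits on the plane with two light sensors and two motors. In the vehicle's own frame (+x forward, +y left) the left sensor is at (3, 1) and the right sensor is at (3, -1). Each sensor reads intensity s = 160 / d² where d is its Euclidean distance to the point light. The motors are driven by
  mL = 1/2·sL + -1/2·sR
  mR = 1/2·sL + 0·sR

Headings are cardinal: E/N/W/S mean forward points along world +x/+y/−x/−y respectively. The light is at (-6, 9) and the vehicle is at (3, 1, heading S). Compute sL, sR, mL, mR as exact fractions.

160/221 32/37 -576/8177 80/221

left sensor world pos  = (4, -2); dL² = 221
right sensor world pos = (2, -2); dR² = 185
sL = 160/221 = 160/221
sR = 160/185 = 32/37
mL = 1/2·sL + -1/2·sR = -576/8177
mR = 1/2·sL + 0·sR = 80/221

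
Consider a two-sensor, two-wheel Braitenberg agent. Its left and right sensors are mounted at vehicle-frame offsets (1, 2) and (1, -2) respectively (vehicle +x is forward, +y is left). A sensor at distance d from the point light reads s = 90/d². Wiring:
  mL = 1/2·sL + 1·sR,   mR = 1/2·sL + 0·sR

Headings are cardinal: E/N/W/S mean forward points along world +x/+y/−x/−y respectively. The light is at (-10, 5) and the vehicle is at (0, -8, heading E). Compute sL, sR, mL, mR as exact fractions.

left sensor world pos  = (1, -6); dL² = 242
right sensor world pos = (1, -10); dR² = 346
sL = 90/242 = 45/121
sR = 90/346 = 45/173
mL = 1/2·sL + 1·sR = 18675/41866
mR = 1/2·sL + 0·sR = 45/242

45/121 45/173 18675/41866 45/242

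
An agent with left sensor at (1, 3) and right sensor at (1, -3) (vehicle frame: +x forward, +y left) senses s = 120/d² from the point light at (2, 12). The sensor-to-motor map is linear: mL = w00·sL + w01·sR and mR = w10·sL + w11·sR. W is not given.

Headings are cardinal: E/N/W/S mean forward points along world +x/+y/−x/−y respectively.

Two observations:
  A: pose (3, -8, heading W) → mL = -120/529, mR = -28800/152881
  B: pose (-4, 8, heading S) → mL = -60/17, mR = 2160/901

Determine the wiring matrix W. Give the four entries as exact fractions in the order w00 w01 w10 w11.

-1 0 1 -1

obs A: pose=(3,-8,W) → sL=120/529, sR=120/289, mL=-120/529, mR=-28800/152881
obs B: pose=(-4,8,S) → sL=60/17, sR=60/53, mL=-60/17, mR=2160/901
sensor matrix S = [[120/529, 120/289], [60/17, 60/53]]; det S = -166492800/137745781
solve [mL_A; mL_B] = S·[w00; w01] and [mR_A; mR_B] = S·[w10; w11]:
  w00 = -1, w01 = 0, w10 = 1, w11 = -1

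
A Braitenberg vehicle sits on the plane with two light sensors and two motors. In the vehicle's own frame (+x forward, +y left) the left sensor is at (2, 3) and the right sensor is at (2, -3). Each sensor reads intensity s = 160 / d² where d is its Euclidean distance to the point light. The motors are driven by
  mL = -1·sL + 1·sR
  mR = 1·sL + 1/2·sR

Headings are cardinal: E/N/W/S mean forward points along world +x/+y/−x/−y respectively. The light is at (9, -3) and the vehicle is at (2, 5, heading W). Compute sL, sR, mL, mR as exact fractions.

left sensor world pos  = (0, 2); dL² = 106
right sensor world pos = (0, 8); dR² = 202
sL = 160/106 = 80/53
sR = 160/202 = 80/101
mL = -1·sL + 1·sR = -3840/5353
mR = 1·sL + 1/2·sR = 10200/5353

80/53 80/101 -3840/5353 10200/5353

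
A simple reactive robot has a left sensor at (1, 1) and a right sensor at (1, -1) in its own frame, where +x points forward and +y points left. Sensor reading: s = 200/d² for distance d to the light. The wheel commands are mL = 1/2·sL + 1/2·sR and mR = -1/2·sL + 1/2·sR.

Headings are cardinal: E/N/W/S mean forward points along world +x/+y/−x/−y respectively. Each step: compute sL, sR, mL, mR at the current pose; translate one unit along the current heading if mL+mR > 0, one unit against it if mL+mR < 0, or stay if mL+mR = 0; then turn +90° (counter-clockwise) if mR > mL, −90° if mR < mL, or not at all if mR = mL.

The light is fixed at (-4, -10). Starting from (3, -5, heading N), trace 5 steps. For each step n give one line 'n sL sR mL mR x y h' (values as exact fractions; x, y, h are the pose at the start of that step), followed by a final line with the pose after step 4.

0 25/9 2 43/18 -7/18 3 -5 N
1 200/113 200/89 20200/10057 2400/10057 3 -4 E
2 100/53 100/37 4500/1961 800/1961 4 -4 S
3 40/13 40/17 600/221 -80/221 4 -5 W
4 25/9 2 43/18 -7/18 3 -5 N
final 3 -4 E

n=0: pose=(3,-5,N); sL=25/9, sR=2; mL=43/18, mR=-7/18; mL+mR=2 → advance +1; mR−mL=-25/9 → turn -1·90°
n=1: pose=(3,-4,E); sL=200/113, sR=200/89; mL=20200/10057, mR=2400/10057; mL+mR=200/89 → advance +1; mR−mL=-200/113 → turn -1·90°
n=2: pose=(4,-4,S); sL=100/53, sR=100/37; mL=4500/1961, mR=800/1961; mL+mR=100/37 → advance +1; mR−mL=-100/53 → turn -1·90°
n=3: pose=(4,-5,W); sL=40/13, sR=40/17; mL=600/221, mR=-80/221; mL+mR=40/17 → advance +1; mR−mL=-40/13 → turn -1·90°
n=4: pose=(3,-5,N); sL=25/9, sR=2; mL=43/18, mR=-7/18; mL+mR=2 → advance +1; mR−mL=-25/9 → turn -1·90°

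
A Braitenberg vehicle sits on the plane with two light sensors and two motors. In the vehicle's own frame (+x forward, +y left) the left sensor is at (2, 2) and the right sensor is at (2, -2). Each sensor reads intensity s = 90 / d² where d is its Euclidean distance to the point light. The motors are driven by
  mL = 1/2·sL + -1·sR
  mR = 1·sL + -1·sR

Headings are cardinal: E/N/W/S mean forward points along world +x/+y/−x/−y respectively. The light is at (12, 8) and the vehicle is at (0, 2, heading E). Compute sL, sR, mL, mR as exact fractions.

45/58 45/82 -765/4756 270/1189

left sensor world pos  = (2, 4); dL² = 116
right sensor world pos = (2, 0); dR² = 164
sL = 90/116 = 45/58
sR = 90/164 = 45/82
mL = 1/2·sL + -1·sR = -765/4756
mR = 1·sL + -1·sR = 270/1189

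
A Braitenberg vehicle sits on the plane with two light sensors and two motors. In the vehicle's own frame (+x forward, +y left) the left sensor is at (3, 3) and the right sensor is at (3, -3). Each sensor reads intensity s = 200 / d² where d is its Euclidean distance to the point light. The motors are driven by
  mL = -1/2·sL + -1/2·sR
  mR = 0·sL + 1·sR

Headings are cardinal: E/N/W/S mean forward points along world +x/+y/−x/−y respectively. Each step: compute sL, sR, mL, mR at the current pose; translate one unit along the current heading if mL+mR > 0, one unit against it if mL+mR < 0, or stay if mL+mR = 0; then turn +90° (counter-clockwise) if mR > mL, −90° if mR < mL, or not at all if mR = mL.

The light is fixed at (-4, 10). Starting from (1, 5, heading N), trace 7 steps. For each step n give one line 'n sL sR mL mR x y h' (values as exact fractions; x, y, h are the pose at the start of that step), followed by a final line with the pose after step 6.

0 25 50/17 -475/34 50/17 1 5 N
1 40/17 200/13 -1960/221 200/13 1 4 W
2 20/13 100/41 -1060/533 100/41 0 4 S
3 40/13 200/149 -4280/1937 200/149 0 3 E
4 25/2 50/13 -425/52 50/13 -1 3 N
5 200/121 8 -584/121 8 -1 2 W
6 100/73 100/61 -6700/4453 100/61 -2 2 S
final -2 1 E

n=0: pose=(1,5,N); sL=25, sR=50/17; mL=-475/34, mR=50/17; mL+mR=-375/34 → advance -1; mR−mL=575/34 → turn +1·90°
n=1: pose=(1,4,W); sL=40/17, sR=200/13; mL=-1960/221, mR=200/13; mL+mR=1440/221 → advance +1; mR−mL=5360/221 → turn +1·90°
n=2: pose=(0,4,S); sL=20/13, sR=100/41; mL=-1060/533, mR=100/41; mL+mR=240/533 → advance +1; mR−mL=2360/533 → turn +1·90°
n=3: pose=(0,3,E); sL=40/13, sR=200/149; mL=-4280/1937, mR=200/149; mL+mR=-1680/1937 → advance -1; mR−mL=6880/1937 → turn +1·90°
n=4: pose=(-1,3,N); sL=25/2, sR=50/13; mL=-425/52, mR=50/13; mL+mR=-225/52 → advance -1; mR−mL=625/52 → turn +1·90°
n=5: pose=(-1,2,W); sL=200/121, sR=8; mL=-584/121, mR=8; mL+mR=384/121 → advance +1; mR−mL=1552/121 → turn +1·90°
n=6: pose=(-2,2,S); sL=100/73, sR=100/61; mL=-6700/4453, mR=100/61; mL+mR=600/4453 → advance +1; mR−mL=14000/4453 → turn +1·90°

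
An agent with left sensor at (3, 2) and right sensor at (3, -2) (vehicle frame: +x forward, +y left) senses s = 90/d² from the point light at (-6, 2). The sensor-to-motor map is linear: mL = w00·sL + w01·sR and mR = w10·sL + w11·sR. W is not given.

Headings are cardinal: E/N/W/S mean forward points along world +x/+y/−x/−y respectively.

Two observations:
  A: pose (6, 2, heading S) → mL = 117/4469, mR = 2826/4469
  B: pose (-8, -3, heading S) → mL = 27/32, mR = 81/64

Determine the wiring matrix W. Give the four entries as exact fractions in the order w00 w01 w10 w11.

1 -1/2 1/2 1/2

obs A: pose=(6,2,S) → sL=18/41, sR=90/109, mL=117/4469, mR=2826/4469
obs B: pose=(-8,-3,S) → sL=45/32, sR=9/8, mL=27/32, mR=81/64
sensor matrix S = [[18/41, 90/109], [45/32, 9/8]]; det S = -47709/71504
solve [mL_A; mL_B] = S·[w00; w01] and [mR_A; mR_B] = S·[w10; w11]:
  w00 = 1, w01 = -1/2, w10 = 1/2, w11 = 1/2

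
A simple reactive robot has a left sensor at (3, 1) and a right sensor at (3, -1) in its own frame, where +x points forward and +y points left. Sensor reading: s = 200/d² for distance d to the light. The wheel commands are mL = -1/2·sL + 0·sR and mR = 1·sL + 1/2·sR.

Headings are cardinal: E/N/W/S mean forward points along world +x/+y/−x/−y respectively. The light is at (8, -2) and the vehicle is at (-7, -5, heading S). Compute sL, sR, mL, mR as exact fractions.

25/29 50/73 -25/58 2550/2117

left sensor world pos  = (-6, -8); dL² = 232
right sensor world pos = (-8, -8); dR² = 292
sL = 200/232 = 25/29
sR = 200/292 = 50/73
mL = -1/2·sL + 0·sR = -25/58
mR = 1·sL + 1/2·sR = 2550/2117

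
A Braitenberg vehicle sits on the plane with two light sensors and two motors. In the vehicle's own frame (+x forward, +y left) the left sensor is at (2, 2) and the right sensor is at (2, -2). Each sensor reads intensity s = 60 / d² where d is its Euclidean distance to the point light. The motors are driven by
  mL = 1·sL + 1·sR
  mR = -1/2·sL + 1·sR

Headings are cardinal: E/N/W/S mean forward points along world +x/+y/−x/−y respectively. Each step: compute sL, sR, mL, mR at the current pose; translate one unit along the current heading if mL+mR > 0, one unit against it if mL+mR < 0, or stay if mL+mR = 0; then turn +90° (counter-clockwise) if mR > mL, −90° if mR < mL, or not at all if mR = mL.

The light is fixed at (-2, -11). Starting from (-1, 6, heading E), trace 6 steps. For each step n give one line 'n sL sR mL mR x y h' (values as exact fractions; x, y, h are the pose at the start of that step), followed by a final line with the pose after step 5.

0 6/37 10/39 604/1443 253/1443 -1 6 E
1 60/241 4/15 1864/3615 514/3615 0 6 S
2 15/49 5/27 650/1323 85/2646 0 5 W
3 12/65 20/111 2632/7215 634/7215 -1 5 N
4 6/37 10/39 604/1443 253/1443 -1 6 E
5 60/241 4/15 1864/3615 514/3615 0 6 S
final 0 5 W

n=0: pose=(-1,6,E); sL=6/37, sR=10/39; mL=604/1443, mR=253/1443; mL+mR=857/1443 → advance +1; mR−mL=-9/37 → turn -1·90°
n=1: pose=(0,6,S); sL=60/241, sR=4/15; mL=1864/3615, mR=514/3615; mL+mR=2378/3615 → advance +1; mR−mL=-90/241 → turn -1·90°
n=2: pose=(0,5,W); sL=15/49, sR=5/27; mL=650/1323, mR=85/2646; mL+mR=1385/2646 → advance +1; mR−mL=-45/98 → turn -1·90°
n=3: pose=(-1,5,N); sL=12/65, sR=20/111; mL=2632/7215, mR=634/7215; mL+mR=3266/7215 → advance +1; mR−mL=-18/65 → turn -1·90°
n=4: pose=(-1,6,E); sL=6/37, sR=10/39; mL=604/1443, mR=253/1443; mL+mR=857/1443 → advance +1; mR−mL=-9/37 → turn -1·90°
n=5: pose=(0,6,S); sL=60/241, sR=4/15; mL=1864/3615, mR=514/3615; mL+mR=2378/3615 → advance +1; mR−mL=-90/241 → turn -1·90°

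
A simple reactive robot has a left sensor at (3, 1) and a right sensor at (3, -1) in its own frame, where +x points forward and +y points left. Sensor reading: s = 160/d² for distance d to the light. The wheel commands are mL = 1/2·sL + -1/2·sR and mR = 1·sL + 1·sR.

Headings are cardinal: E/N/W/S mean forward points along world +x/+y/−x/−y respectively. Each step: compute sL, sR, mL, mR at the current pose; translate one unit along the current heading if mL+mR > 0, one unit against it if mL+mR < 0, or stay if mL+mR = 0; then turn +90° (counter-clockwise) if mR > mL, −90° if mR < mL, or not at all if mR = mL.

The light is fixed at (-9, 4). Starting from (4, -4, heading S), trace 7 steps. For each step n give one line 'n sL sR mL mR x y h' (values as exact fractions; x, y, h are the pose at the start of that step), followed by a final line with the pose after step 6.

n=0: pose=(4,-4,S); sL=160/317, sR=32/53; mL=-832/16801, mR=18624/16801; mL+mR=17792/16801 → advance +1; mR−mL=19456/16801 → turn +1·90°
n=1: pose=(4,-5,E); sL=1/2, sR=40/89; mL=9/356, mR=169/178; mL+mR=347/356 → advance +1; mR−mL=329/356 → turn +1·90°
n=2: pose=(5,-5,N); sL=32/41, sR=160/261; mL=896/10701, mR=14912/10701; mL+mR=15808/10701 → advance +1; mR−mL=4672/3567 → turn +1·90°
n=3: pose=(5,-4,W); sL=80/101, sR=16/17; mL=-128/1717, mR=2976/1717; mL+mR=2848/1717 → advance +1; mR−mL=3104/1717 → turn +1·90°
n=4: pose=(4,-4,S); sL=160/317, sR=32/53; mL=-832/16801, mR=18624/16801; mL+mR=17792/16801 → advance +1; mR−mL=19456/16801 → turn +1·90°
n=5: pose=(4,-5,E); sL=1/2, sR=40/89; mL=9/356, mR=169/178; mL+mR=347/356 → advance +1; mR−mL=329/356 → turn +1·90°
n=6: pose=(5,-5,N); sL=32/41, sR=160/261; mL=896/10701, mR=14912/10701; mL+mR=15808/10701 → advance +1; mR−mL=4672/3567 → turn +1·90°

0 160/317 32/53 -832/16801 18624/16801 4 -4 S
1 1/2 40/89 9/356 169/178 4 -5 E
2 32/41 160/261 896/10701 14912/10701 5 -5 N
3 80/101 16/17 -128/1717 2976/1717 5 -4 W
4 160/317 32/53 -832/16801 18624/16801 4 -4 S
5 1/2 40/89 9/356 169/178 4 -5 E
6 32/41 160/261 896/10701 14912/10701 5 -5 N
final 5 -4 W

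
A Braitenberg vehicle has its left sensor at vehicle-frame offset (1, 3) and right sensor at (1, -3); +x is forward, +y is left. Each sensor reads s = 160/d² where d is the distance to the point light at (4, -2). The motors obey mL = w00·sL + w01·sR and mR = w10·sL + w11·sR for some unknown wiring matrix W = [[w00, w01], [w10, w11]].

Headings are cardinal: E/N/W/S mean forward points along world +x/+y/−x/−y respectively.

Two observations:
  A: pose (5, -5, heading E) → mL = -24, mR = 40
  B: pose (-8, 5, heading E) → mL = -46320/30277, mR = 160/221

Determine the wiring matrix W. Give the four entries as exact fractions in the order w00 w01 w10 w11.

-1/2 -1 1 0

obs A: pose=(5,-5,E) → sL=40, sR=4, mL=-24, mR=40
obs B: pose=(-8,5,E) → sL=160/221, sR=160/137, mL=-46320/30277, mR=160/221
sensor matrix S = [[40, 4], [160/221, 160/137]]; det S = 1326720/30277
solve [mL_A; mL_B] = S·[w00; w01] and [mR_A; mR_B] = S·[w10; w11]:
  w00 = -1/2, w01 = -1, w10 = 1, w11 = 0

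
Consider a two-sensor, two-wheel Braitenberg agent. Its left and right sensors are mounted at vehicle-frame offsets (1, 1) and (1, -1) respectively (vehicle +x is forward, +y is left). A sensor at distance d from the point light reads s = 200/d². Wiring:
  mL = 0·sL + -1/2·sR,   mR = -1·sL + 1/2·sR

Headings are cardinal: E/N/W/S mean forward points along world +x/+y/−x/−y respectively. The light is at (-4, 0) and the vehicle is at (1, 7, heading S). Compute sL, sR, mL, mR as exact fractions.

left sensor world pos  = (2, 6); dL² = 72
right sensor world pos = (0, 6); dR² = 52
sL = 200/72 = 25/9
sR = 200/52 = 50/13
mL = 0·sL + -1/2·sR = -25/13
mR = -1·sL + 1/2·sR = -100/117

25/9 50/13 -25/13 -100/117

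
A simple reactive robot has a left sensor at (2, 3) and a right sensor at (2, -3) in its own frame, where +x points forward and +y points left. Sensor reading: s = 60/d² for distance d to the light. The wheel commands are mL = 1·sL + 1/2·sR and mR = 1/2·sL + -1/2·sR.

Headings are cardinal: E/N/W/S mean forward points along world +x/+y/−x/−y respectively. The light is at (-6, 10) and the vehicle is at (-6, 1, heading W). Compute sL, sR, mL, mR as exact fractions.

left sensor world pos  = (-8, -2); dL² = 148
right sensor world pos = (-8, 4); dR² = 40
sL = 60/148 = 15/37
sR = 60/40 = 3/2
mL = 1·sL + 1/2·sR = 171/148
mR = 1/2·sL + -1/2·sR = -81/148

15/37 3/2 171/148 -81/148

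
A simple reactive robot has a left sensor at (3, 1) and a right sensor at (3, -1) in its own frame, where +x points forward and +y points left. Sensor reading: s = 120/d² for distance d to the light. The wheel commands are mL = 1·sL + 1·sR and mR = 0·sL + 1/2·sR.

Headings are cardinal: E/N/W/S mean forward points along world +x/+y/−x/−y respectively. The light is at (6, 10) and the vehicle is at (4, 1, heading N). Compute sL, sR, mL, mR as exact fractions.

8/3 120/37 656/111 60/37

left sensor world pos  = (3, 4); dL² = 45
right sensor world pos = (5, 4); dR² = 37
sL = 120/45 = 8/3
sR = 120/37 = 120/37
mL = 1·sL + 1·sR = 656/111
mR = 0·sL + 1/2·sR = 60/37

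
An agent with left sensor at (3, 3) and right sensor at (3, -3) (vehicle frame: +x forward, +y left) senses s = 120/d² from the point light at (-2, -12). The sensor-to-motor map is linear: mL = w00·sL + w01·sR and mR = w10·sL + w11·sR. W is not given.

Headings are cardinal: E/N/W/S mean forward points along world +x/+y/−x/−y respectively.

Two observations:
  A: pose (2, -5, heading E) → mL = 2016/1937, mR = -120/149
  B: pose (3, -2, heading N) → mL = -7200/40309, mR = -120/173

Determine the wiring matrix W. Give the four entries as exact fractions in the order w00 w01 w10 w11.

-1 1 -1 0

obs A: pose=(2,-5,E) → sL=120/149, sR=24/13, mL=2016/1937, mR=-120/149
obs B: pose=(3,-2,N) → sL=120/173, sR=120/233, mL=-7200/40309, mR=-120/173
sensor matrix S = [[120/149, 24/13], [120/173, 120/233]]; det S = -67599360/78078533
solve [mL_A; mL_B] = S·[w00; w01] and [mR_A; mR_B] = S·[w10; w11]:
  w00 = -1, w01 = 1, w10 = -1, w11 = 0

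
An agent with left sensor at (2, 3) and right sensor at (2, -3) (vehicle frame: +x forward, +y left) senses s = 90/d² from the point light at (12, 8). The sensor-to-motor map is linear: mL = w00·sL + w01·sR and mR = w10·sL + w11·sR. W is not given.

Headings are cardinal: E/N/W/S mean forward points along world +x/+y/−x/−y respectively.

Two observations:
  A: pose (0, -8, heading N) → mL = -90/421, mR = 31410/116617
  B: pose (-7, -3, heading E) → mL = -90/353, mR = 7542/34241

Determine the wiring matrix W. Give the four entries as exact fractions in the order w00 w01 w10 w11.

-1 0 1/2 1/2

obs A: pose=(0,-8,N) → sL=90/421, sR=90/277, mL=-90/421, mR=31410/116617
obs B: pose=(-7,-3,E) → sL=90/353, sR=18/97, mL=-90/353, mR=7542/34241
sensor matrix S = [[90/421, 90/277], [90/353, 18/97]]; det S = -172374480/3993082697
solve [mL_A; mL_B] = S·[w00; w01] and [mR_A; mR_B] = S·[w10; w11]:
  w00 = -1, w01 = 0, w10 = 1/2, w11 = 1/2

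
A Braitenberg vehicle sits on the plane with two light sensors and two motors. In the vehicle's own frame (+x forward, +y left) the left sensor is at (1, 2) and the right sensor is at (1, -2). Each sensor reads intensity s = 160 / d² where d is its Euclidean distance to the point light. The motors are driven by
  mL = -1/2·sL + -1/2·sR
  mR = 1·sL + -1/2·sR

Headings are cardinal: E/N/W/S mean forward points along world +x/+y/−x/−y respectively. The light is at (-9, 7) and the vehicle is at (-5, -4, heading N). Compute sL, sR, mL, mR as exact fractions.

20/13 20/17 -300/221 210/221

left sensor world pos  = (-7, -3); dL² = 104
right sensor world pos = (-3, -3); dR² = 136
sL = 160/104 = 20/13
sR = 160/136 = 20/17
mL = -1/2·sL + -1/2·sR = -300/221
mR = 1·sL + -1/2·sR = 210/221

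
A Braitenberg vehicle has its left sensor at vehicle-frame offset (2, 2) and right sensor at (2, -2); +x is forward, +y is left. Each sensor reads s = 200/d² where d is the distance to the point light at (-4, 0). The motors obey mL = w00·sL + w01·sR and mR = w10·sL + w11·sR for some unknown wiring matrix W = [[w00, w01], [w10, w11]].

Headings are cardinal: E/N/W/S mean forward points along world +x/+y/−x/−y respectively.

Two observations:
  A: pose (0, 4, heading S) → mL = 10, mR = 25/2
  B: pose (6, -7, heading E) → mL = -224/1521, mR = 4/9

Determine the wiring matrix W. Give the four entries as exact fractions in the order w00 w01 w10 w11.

obs A: pose=(0,4,S) → sL=5, sR=25, mL=10, mR=25/2
obs B: pose=(6,-7,E) → sL=200/169, sR=8/9, mL=-224/1521, mR=4/9
sensor matrix S = [[5, 25], [200/169, 8/9]]; det S = -38240/1521
solve [mL_A; mL_B] = S·[w00; w01] and [mR_A; mR_B] = S·[w10; w11]:
  w00 = -1/2, w01 = 1/2, w10 = 0, w11 = 1/2

-1/2 1/2 0 1/2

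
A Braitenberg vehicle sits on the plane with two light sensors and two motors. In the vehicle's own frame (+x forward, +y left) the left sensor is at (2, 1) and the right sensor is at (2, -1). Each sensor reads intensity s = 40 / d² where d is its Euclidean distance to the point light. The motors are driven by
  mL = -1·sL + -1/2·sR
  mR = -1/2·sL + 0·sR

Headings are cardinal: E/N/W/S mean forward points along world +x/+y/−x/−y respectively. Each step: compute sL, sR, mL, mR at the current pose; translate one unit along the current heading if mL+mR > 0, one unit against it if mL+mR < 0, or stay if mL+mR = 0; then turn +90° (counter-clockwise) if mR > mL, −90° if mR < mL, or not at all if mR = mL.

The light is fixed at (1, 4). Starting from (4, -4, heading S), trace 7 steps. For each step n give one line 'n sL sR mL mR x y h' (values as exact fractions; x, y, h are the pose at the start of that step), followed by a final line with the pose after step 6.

n=0: pose=(4,-4,S); sL=10/29, sR=5/13; mL=-405/754, mR=-5/29; mL+mR=-535/754 → advance -1; mR−mL=275/754 → turn +1·90°
n=1: pose=(4,-3,E); sL=40/61, sR=40/89; mL=-4780/5429, mR=-20/61; mL+mR=-6560/5429 → advance -1; mR−mL=3000/5429 → turn +1·90°
n=2: pose=(3,-3,N); sL=20/13, sR=20/17; mL=-470/221, mR=-10/13; mL+mR=-640/221 → advance -1; mR−mL=300/221 → turn +1·90°
n=3: pose=(3,-4,W); sL=40/81, sR=40/49; mL=-3580/3969, mR=-20/81; mL+mR=-1520/1323 → advance -1; mR−mL=2600/3969 → turn +1·90°
n=4: pose=(4,-4,S); sL=10/29, sR=5/13; mL=-405/754, mR=-5/29; mL+mR=-535/754 → advance -1; mR−mL=275/754 → turn +1·90°
n=5: pose=(4,-3,E); sL=40/61, sR=40/89; mL=-4780/5429, mR=-20/61; mL+mR=-6560/5429 → advance -1; mR−mL=3000/5429 → turn +1·90°
n=6: pose=(3,-3,N); sL=20/13, sR=20/17; mL=-470/221, mR=-10/13; mL+mR=-640/221 → advance -1; mR−mL=300/221 → turn +1·90°

0 10/29 5/13 -405/754 -5/29 4 -4 S
1 40/61 40/89 -4780/5429 -20/61 4 -3 E
2 20/13 20/17 -470/221 -10/13 3 -3 N
3 40/81 40/49 -3580/3969 -20/81 3 -4 W
4 10/29 5/13 -405/754 -5/29 4 -4 S
5 40/61 40/89 -4780/5429 -20/61 4 -3 E
6 20/13 20/17 -470/221 -10/13 3 -3 N
final 3 -4 W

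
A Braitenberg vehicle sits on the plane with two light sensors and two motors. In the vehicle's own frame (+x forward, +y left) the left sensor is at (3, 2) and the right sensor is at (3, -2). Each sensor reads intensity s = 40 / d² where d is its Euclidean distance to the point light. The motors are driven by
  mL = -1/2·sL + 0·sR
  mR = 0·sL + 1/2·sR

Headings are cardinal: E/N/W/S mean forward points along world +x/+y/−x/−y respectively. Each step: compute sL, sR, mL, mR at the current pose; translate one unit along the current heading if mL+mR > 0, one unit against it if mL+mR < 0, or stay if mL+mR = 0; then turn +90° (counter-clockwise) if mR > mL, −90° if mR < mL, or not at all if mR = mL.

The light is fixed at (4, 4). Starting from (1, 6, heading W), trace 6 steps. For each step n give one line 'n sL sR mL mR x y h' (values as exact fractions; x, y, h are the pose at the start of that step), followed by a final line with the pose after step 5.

0 10/9 10/13 -5/9 5/13 1 6 W
1 40 40/17 -20 20/17 2 6 S
2 20/13 20 -10/13 10 2 7 E
3 8/9 40/37 -4/9 20/37 3 7 N
4 2 10/13 -1 5/13 3 8 W
5 8 8 -4 4 4 8 S
final 4 8 E

n=0: pose=(1,6,W); sL=10/9, sR=10/13; mL=-5/9, mR=5/13; mL+mR=-20/117 → advance -1; mR−mL=110/117 → turn +1·90°
n=1: pose=(2,6,S); sL=40, sR=40/17; mL=-20, mR=20/17; mL+mR=-320/17 → advance -1; mR−mL=360/17 → turn +1·90°
n=2: pose=(2,7,E); sL=20/13, sR=20; mL=-10/13, mR=10; mL+mR=120/13 → advance +1; mR−mL=140/13 → turn +1·90°
n=3: pose=(3,7,N); sL=8/9, sR=40/37; mL=-4/9, mR=20/37; mL+mR=32/333 → advance +1; mR−mL=328/333 → turn +1·90°
n=4: pose=(3,8,W); sL=2, sR=10/13; mL=-1, mR=5/13; mL+mR=-8/13 → advance -1; mR−mL=18/13 → turn +1·90°
n=5: pose=(4,8,S); sL=8, sR=8; mL=-4, mR=4; mL+mR=0 → advance +0; mR−mL=8 → turn +1·90°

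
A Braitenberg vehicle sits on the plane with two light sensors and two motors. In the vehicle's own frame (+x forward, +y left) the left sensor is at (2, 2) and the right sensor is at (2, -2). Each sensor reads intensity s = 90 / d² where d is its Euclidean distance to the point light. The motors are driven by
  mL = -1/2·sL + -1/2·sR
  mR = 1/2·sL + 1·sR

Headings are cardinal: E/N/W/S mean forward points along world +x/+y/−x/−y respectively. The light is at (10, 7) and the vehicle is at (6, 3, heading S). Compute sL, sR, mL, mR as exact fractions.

left sensor world pos  = (8, 1); dL² = 40
right sensor world pos = (4, 1); dR² = 72
sL = 90/40 = 9/4
sR = 90/72 = 5/4
mL = -1/2·sL + -1/2·sR = -7/4
mR = 1/2·sL + 1·sR = 19/8

9/4 5/4 -7/4 19/8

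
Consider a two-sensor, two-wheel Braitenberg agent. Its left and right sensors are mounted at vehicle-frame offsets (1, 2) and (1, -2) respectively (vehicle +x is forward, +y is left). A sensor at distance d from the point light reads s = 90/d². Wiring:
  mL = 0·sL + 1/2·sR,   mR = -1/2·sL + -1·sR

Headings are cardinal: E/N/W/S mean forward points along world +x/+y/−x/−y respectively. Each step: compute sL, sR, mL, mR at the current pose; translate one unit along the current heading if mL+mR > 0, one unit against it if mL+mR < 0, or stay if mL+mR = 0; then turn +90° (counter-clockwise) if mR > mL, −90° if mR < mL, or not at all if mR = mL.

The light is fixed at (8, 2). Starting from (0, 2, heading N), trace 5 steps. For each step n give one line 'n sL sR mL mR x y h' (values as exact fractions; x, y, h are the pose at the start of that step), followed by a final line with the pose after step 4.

n=0: pose=(0,2,N); sL=90/101, sR=90/37; mL=45/37, mR=-10755/3737; mL+mR=-6210/3737 → advance -1; mR−mL=-15300/3737 → turn -1·90°
n=1: pose=(0,1,E); sL=9/5, sR=45/29; mL=45/58, mR=-711/290; mL+mR=-243/145 → advance -1; mR−mL=-468/145 → turn -1·90°
n=2: pose=(-1,1,S); sL=90/53, sR=18/25; mL=9/25, mR=-2079/1325; mL+mR=-1602/1325 → advance -1; mR−mL=-2556/1325 → turn -1·90°
n=3: pose=(-1,2,W); sL=45/52, sR=45/52; mL=45/104, mR=-135/104; mL+mR=-45/52 → advance -1; mR−mL=-45/26 → turn -1·90°
n=4: pose=(0,2,N); sL=90/101, sR=90/37; mL=45/37, mR=-10755/3737; mL+mR=-6210/3737 → advance -1; mR−mL=-15300/3737 → turn -1·90°

0 90/101 90/37 45/37 -10755/3737 0 2 N
1 9/5 45/29 45/58 -711/290 0 1 E
2 90/53 18/25 9/25 -2079/1325 -1 1 S
3 45/52 45/52 45/104 -135/104 -1 2 W
4 90/101 90/37 45/37 -10755/3737 0 2 N
final 0 1 E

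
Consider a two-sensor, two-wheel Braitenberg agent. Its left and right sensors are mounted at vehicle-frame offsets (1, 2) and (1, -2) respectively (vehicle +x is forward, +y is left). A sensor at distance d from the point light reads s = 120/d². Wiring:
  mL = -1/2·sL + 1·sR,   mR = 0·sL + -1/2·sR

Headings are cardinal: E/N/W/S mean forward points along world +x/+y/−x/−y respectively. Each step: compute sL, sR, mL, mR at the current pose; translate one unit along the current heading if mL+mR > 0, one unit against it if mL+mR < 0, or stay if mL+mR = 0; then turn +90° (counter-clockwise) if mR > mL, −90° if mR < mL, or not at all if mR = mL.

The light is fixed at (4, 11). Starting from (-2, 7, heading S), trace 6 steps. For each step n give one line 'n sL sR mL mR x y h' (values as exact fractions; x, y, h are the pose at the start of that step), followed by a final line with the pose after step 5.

0 120/41 120/89 -420/3649 -60/89 -2 7 S
1 60/37 12/5 294/185 -6/5 -2 8 W
2 24/17 120/29 1692/493 -60/29 -3 8 N
3 10/3 30/13 25/39 -15/13 -3 9 E
4 8/3 120/109 -76/327 -60/109 -4 9 S
5 4/3 60/41 98/123 -30/41 -4 10 W
final -5 10 N

n=0: pose=(-2,7,S); sL=120/41, sR=120/89; mL=-420/3649, mR=-60/89; mL+mR=-2880/3649 → advance -1; mR−mL=-2040/3649 → turn -1·90°
n=1: pose=(-2,8,W); sL=60/37, sR=12/5; mL=294/185, mR=-6/5; mL+mR=72/185 → advance +1; mR−mL=-516/185 → turn -1·90°
n=2: pose=(-3,8,N); sL=24/17, sR=120/29; mL=1692/493, mR=-60/29; mL+mR=672/493 → advance +1; mR−mL=-2712/493 → turn -1·90°
n=3: pose=(-3,9,E); sL=10/3, sR=30/13; mL=25/39, mR=-15/13; mL+mR=-20/39 → advance -1; mR−mL=-70/39 → turn -1·90°
n=4: pose=(-4,9,S); sL=8/3, sR=120/109; mL=-76/327, mR=-60/109; mL+mR=-256/327 → advance -1; mR−mL=-104/327 → turn -1·90°
n=5: pose=(-4,10,W); sL=4/3, sR=60/41; mL=98/123, mR=-30/41; mL+mR=8/123 → advance +1; mR−mL=-188/123 → turn -1·90°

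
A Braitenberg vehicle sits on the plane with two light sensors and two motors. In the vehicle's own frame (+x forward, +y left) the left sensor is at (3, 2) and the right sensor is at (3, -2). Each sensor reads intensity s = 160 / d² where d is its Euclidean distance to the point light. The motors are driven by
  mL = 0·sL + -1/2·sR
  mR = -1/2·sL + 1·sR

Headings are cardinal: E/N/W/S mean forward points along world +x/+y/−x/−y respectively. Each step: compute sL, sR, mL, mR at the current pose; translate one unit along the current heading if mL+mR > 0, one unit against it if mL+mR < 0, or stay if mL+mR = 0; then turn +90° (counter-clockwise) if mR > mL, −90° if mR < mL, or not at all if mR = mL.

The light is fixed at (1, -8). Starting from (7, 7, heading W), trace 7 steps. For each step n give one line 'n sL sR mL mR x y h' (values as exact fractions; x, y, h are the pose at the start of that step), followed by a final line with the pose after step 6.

0 80/89 80/149 -40/149 1160/13261 7 7 W
1 32/45 160/169 -80/169 4496/7605 8 7 S
2 40/89 40/61 -20/61 2340/5429 8 6 E
3 32/65 160/389 -80/389 4176/25285 9 6 N
4 80/73 16/25 -8/25 168/1825 9 5 W
5 160/221 160/149 -80/149 23440/32929 10 5 S
6 8/17 40/61 -20/61 436/1037 10 4 E
final 11 4 N

n=0: pose=(7,7,W); sL=80/89, sR=80/149; mL=-40/149, mR=1160/13261; mL+mR=-2400/13261 → advance -1; mR−mL=4720/13261 → turn +1·90°
n=1: pose=(8,7,S); sL=32/45, sR=160/169; mL=-80/169, mR=4496/7605; mL+mR=896/7605 → advance +1; mR−mL=8096/7605 → turn +1·90°
n=2: pose=(8,6,E); sL=40/89, sR=40/61; mL=-20/61, mR=2340/5429; mL+mR=560/5429 → advance +1; mR−mL=4120/5429 → turn +1·90°
n=3: pose=(9,6,N); sL=32/65, sR=160/389; mL=-80/389, mR=4176/25285; mL+mR=-1024/25285 → advance -1; mR−mL=9376/25285 → turn +1·90°
n=4: pose=(9,5,W); sL=80/73, sR=16/25; mL=-8/25, mR=168/1825; mL+mR=-416/1825 → advance -1; mR−mL=752/1825 → turn +1·90°
n=5: pose=(10,5,S); sL=160/221, sR=160/149; mL=-80/149, mR=23440/32929; mL+mR=5760/32929 → advance +1; mR−mL=41120/32929 → turn +1·90°
n=6: pose=(10,4,E); sL=8/17, sR=40/61; mL=-20/61, mR=436/1037; mL+mR=96/1037 → advance +1; mR−mL=776/1037 → turn +1·90°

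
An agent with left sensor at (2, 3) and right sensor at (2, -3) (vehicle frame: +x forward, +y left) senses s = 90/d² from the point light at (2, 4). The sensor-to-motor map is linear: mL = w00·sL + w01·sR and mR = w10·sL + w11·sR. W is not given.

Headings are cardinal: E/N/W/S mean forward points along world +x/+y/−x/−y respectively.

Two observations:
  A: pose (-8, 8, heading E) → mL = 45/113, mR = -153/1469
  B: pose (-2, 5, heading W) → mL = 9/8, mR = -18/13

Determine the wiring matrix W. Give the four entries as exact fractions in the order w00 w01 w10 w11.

obs A: pose=(-8,8,E) → sL=90/113, sR=18/13, mL=45/113, mR=-153/1469
obs B: pose=(-2,5,W) → sL=9/4, sR=45/26, mL=9/8, mR=-18/13
sensor matrix S = [[90/113, 18/13], [9/4, 45/26]]; det S = -5103/2938
solve [mL_A; mL_B] = S·[w00; w01] and [mR_A; mR_B] = S·[w10; w11]:
  w00 = 1/2, w01 = 0, w10 = -1, w11 = 1/2

1/2 0 -1 1/2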